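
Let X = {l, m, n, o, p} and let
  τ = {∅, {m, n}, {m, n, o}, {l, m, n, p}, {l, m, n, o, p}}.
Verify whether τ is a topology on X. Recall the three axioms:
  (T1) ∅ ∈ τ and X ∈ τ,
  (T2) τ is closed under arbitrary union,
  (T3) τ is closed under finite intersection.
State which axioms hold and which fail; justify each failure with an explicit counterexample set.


τ IS a topology on X.

Axiom (T1): ∅ ∈ τ? Yes; X ∈ τ? Yes.
Axiom (T2/T3): check pairwise unions and intersections of members of τ.
All pairwise intersections and unions checked — each lies in τ. Therefore τ satisfies (T1), (T2), (T3): it IS a topology on X.


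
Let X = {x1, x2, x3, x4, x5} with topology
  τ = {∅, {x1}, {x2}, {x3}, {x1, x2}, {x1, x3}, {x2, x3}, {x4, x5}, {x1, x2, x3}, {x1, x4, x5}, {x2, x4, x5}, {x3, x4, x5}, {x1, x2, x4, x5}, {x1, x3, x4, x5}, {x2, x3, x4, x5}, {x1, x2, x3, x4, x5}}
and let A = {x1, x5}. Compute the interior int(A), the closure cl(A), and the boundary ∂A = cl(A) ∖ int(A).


int(A) = {x1}, cl(A) = {x1, x4, x5}, ∂A = {x4, x5}.

Closed sets in (X, τ) are complements of opens:
  closed(X, τ) = {∅, {x1}, {x2}, {x3}, {x1, x2}, {x1, x3}, {x2, x3}, {x4, x5}, {x1, x2, x3}, {x1, x4, x5}, {x2, x4, x5}, {x3, x4, x5}, {x1, x2, x4, x5}, {x1, x3, x4, x5}, {x2, x3, x4, x5}, {x1, x2, x3, x4, x5}}.
int(A) = ⋃ {U ∈ τ : U ⊆ A}. Opens contained in A: ∅, {x1}.
Taking the union of these: int(A) = {x1}.
cl(A) = ⋂ {C closed : A ⊆ C}. Closed sets containing A: {x1, x4, x5}, {x1, x2, x4, x5}, {x1, x3, x4, x5}, {x1, x2, x3, x4, x5}.
Intersecting these: cl(A) = {x1, x4, x5}.
∂A = cl(A) ∖ int(A) = {x1, x4, x5} ∖ {x1} = {x4, x5}.


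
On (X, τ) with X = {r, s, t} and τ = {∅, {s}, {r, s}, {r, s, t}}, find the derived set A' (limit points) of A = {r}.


A' = {t}

For each x ∈ X, list the open sets U ∈ τ with x ∈ U, then check whether U ∩ (A ∖ {x}) ≠ ∅ for every such U.
  x = r: open {r, s} ∋ x has {r, s} ∩ (A ∖ {r}) = ∅, so x is NOT a limit point.
  x = s: open {s} ∋ x has {s} ∩ (A ∖ {s}) = ∅, so x is NOT a limit point.
  x = t: opens ∋ x are {r, s, t}; each meets A ∖ {t}, so x IS a limit point.
Collecting: A' = {t}.


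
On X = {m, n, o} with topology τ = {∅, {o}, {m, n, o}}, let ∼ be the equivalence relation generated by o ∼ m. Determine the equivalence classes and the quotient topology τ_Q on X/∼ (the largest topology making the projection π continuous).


X/∼ = {[m=o], [n]}; |τ_Q| = 2.

Equivalence classes: [m=o], [n].
Quotient map π: X → X/∼ sends m ↦ [m=o], n ↦ [n], o ↦ [m=o].
For each subset V ⊆ X/∼, compute π^{-1}(V) ⊆ X and check whether π^{-1}(V) ∈ τ. V is open in τ_Q iff π^{-1}(V) ∈ τ.
  V = {}: π^{-1}(V) = ∅ ∈ τ ✓.
  V = {[m=o]}: π^{-1}(V) = {m, o} ∉ τ ✗.
  V = {[n]}: π^{-1}(V) = {n} ∉ τ ✗.
  V = {[m=o], [n]}: π^{-1}(V) = {m, n, o} ∈ τ ✓.
Open sets in the quotient: τ_Q = {{}, {[m=o], [n]}} (2 elements).


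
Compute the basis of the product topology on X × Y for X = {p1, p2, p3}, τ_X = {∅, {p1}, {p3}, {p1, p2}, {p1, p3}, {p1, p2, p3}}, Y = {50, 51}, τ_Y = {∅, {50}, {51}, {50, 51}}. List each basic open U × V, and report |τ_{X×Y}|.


Basis B = {∅ × ∅, {p1} × {50}, {p1} × {51}, {p3} × {50}, {p3} × {51}, {p1} × {50, 51}, {p1, p2} × {50}, {p1, p3} × {50}, {p1, p2} × {51}, {p1, p3} × {51}, {p3} × {50, 51}, {p1, p2, p3} × {50}, {p1, p2, p3} × {51}, {p1, p2} × {50, 51}, {p1, p3} × {50, 51}, {p1, p2, p3} × {50, 51}}; |τ_{X×Y}| = 36.

Enumerate products U × V with U ∈ τ_X, V ∈ τ_Y (deduplicated):
  ∅ × ∅ = {} (∅)
  {p1} × {50} = {(p1,50)}
  {p1} × {51} = {(p1,51)}
  {p3} × {50} = {(p3,50)}
  {p3} × {51} = {(p3,51)}
  {p1} × {50, 51} = {(p1,50), (p1,51)}
  {p1, p2} × {50} = {(p1,50), (p2,50)}
  {p1, p3} × {50} = {(p1,50), (p3,50)}
  {p1, p2} × {51} = {(p1,51), (p2,51)}
  {p1, p3} × {51} = {(p1,51), (p3,51)}
  {p3} × {50, 51} = {(p3,50), (p3,51)}
  {p1, p2, p3} × {50} = {(p1,50), (p2,50), (p3,50)}
  {p1, p2, p3} × {51} = {(p1,51), (p2,51), (p3,51)}
  {p1, p2} × {50, 51} = {(p1,50), (p1,51), (p2,50), (p2,51)}
  {p1, p3} × {50, 51} = {(p1,50), (p1,51), (p3,50), (p3,51)}
  {p1, p2, p3} × {50, 51} = {(p1,50), (p1,51), (p2,50), (p2,51), (p3,50), (p3,51)}
These 16 distinct sets form the basis B.
Close under arbitrary unions to get τ_{X×Y}; counting gives |τ_{X×Y}| = 36.


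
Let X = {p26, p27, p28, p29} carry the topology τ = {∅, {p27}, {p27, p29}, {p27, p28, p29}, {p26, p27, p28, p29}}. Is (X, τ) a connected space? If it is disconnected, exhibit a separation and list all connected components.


(X, τ) is connected.

Find clopen sets (U ∈ τ with X ∖ U ∈ τ):
  U = ∅, X ∖ U = {p26, p27, p28, p29} — both open, so U is clopen.
  U = {p26, p27, p28, p29}, X ∖ U = ∅ — both open, so U is clopen.
Only trivial clopens (∅ and X) exist, so (X, τ) is connected.
Compute connected components by grouping points that agree on all clopens:
  component: {p26, p27, p28, p29}


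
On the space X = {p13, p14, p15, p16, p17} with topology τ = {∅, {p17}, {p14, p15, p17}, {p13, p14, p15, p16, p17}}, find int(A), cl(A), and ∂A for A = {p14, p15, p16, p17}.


int(A) = {p14, p15, p17}, cl(A) = {p13, p14, p15, p16, p17}, ∂A = {p13, p16}.

Closed sets in (X, τ) are complements of opens:
  closed(X, τ) = {∅, {p13, p16}, {p13, p14, p15, p16}, {p13, p14, p15, p16, p17}}.
int(A) = ⋃ {U ∈ τ : U ⊆ A}. Opens contained in A: ∅, {p17}, {p14, p15, p17}.
Taking the union of these: int(A) = {p14, p15, p17}.
cl(A) = ⋂ {C closed : A ⊆ C}. Closed sets containing A: {p13, p14, p15, p16, p17}.
Intersecting these: cl(A) = {p13, p14, p15, p16, p17}.
∂A = cl(A) ∖ int(A) = {p13, p14, p15, p16, p17} ∖ {p14, p15, p17} = {p13, p16}.


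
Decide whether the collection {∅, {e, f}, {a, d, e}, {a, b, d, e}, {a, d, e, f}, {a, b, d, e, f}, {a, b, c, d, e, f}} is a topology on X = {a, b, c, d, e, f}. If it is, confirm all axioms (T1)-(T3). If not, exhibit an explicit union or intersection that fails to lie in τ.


τ is NOT a topology on X.

Axiom (T1): ∅ ∈ τ? Yes; X ∈ τ? Yes.
Axiom (T2/T3): check pairwise unions and intersections of members of τ.
Counterexample for (T3): {e, f} ∩ {a, d, e} = {e} ∉ τ. Therefore τ is NOT a topology.


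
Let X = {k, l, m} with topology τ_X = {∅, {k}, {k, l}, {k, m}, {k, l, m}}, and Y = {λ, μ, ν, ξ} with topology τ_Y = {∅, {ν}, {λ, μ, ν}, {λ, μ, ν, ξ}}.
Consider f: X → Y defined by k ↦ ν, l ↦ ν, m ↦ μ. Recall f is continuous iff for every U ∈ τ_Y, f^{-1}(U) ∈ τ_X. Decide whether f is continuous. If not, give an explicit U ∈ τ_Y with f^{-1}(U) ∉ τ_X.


f IS continuous.

Compute f^{-1}(U) for each U ∈ τ_Y:
  U = ∅: f^{-1}(U) = ∅ ∈ τ_X ✓.
  U = {ν}: f^{-1}(U) = {k, l} ∈ τ_X ✓.
  U = {λ, μ, ν}: f^{-1}(U) = {k, l, m} ∈ τ_X ✓.
  U = {λ, μ, ν, ξ}: f^{-1}(U) = {k, l, m} ∈ τ_X ✓.
Every preimage lies in τ_X, so f IS continuous.


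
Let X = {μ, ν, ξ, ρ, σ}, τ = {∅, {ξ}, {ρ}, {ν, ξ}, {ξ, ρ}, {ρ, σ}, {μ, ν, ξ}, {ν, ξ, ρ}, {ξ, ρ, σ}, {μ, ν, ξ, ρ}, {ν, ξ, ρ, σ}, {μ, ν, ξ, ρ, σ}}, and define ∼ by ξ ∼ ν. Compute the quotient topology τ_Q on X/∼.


X/∼ = {[μ], [ν=ξ], [ρ], [σ]}; |τ_Q| = 9.

Equivalence classes: [μ], [ν=ξ], [ρ], [σ].
Quotient map π: X → X/∼ sends μ ↦ [μ], ν ↦ [ν=ξ], ξ ↦ [ν=ξ], ρ ↦ [ρ], σ ↦ [σ].
For each subset V ⊆ X/∼, compute π^{-1}(V) ⊆ X and check whether π^{-1}(V) ∈ τ. V is open in τ_Q iff π^{-1}(V) ∈ τ.
  V = {}: π^{-1}(V) = ∅ ∈ τ ✓.
  V = {[μ]}: π^{-1}(V) = {μ} ∉ τ ✗.
  V = {[ν=ξ]}: π^{-1}(V) = {ν, ξ} ∈ τ ✓.
  V = {[μ], [ν=ξ]}: π^{-1}(V) = {μ, ν, ξ} ∈ τ ✓.
  V = {[ρ]}: π^{-1}(V) = {ρ} ∈ τ ✓.
  V = {[μ], [ρ]}: π^{-1}(V) = {μ, ρ} ∉ τ ✗.
  V = {[ν=ξ], [ρ]}: π^{-1}(V) = {ν, ξ, ρ} ∈ τ ✓.
  V = {[μ], [ν=ξ], [ρ]}: π^{-1}(V) = {μ, ν, ξ, ρ} ∈ τ ✓.
  V = {[σ]}: π^{-1}(V) = {σ} ∉ τ ✗.
  V = {[μ], [σ]}: π^{-1}(V) = {μ, σ} ∉ τ ✗.
  V = {[ν=ξ], [σ]}: π^{-1}(V) = {ν, ξ, σ} ∉ τ ✗.
  V = {[μ], [ν=ξ], [σ]}: π^{-1}(V) = {μ, ν, ξ, σ} ∉ τ ✗.
  V = {[ρ], [σ]}: π^{-1}(V) = {ρ, σ} ∈ τ ✓.
  V = {[μ], [ρ], [σ]}: π^{-1}(V) = {μ, ρ, σ} ∉ τ ✗.
  V = {[ν=ξ], [ρ], [σ]}: π^{-1}(V) = {ν, ξ, ρ, σ} ∈ τ ✓.
  V = {[μ], [ν=ξ], [ρ], [σ]}: π^{-1}(V) = {μ, ν, ξ, ρ, σ} ∈ τ ✓.
Open sets in the quotient: τ_Q = {{}, {[ν=ξ]}, {[μ], [ν=ξ]}, {[ρ]}, {[ν=ξ], [ρ]}, {[μ], [ν=ξ], [ρ]}, {[ρ], [σ]}, {[ν=ξ], [ρ], [σ]}, {[μ], [ν=ξ], [ρ], [σ]}} (9 elements).


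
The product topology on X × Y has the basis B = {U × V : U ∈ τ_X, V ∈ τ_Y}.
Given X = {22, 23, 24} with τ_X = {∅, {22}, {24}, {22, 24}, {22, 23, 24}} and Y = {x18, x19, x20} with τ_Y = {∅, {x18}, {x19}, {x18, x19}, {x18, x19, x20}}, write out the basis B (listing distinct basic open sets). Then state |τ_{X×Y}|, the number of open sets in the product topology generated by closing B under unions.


Basis B = {∅ × ∅, {22} × {x18}, {22} × {x19}, {24} × {x18}, {24} × {x19}, {22} × {x18, x19}, {22, 24} × {x18}, {22, 24} × {x19}, {24} × {x18, x19}, {22} × {x18, x19, x20}, {22, 23, 24} × {x18}, {22, 23, 24} × {x19}, {24} × {x18, x19, x20}, {22, 24} × {x18, x19}, {22, 24} × {x18, x19, x20}, {22, 23, 24} × {x18, x19}, {22, 23, 24} × {x18, x19, x20}}; |τ_{X×Y}| = 48.

Enumerate products U × V with U ∈ τ_X, V ∈ τ_Y (deduplicated):
  ∅ × ∅ = {} (∅)
  {22} × {x18} = {(22,x18)}
  {22} × {x19} = {(22,x19)}
  {24} × {x18} = {(24,x18)}
  {24} × {x19} = {(24,x19)}
  {22} × {x18, x19} = {(22,x18), (22,x19)}
  {22, 24} × {x18} = {(22,x18), (24,x18)}
  {22, 24} × {x19} = {(22,x19), (24,x19)}
  {24} × {x18, x19} = {(24,x18), (24,x19)}
  {22} × {x18, x19, x20} = {(22,x18), (22,x19), (22,x20)}
  {22, 23, 24} × {x18} = {(22,x18), (23,x18), (24,x18)}
  {22, 23, 24} × {x19} = {(22,x19), (23,x19), (24,x19)}
  {24} × {x18, x19, x20} = {(24,x18), (24,x19), (24,x20)}
  {22, 24} × {x18, x19} = {(22,x18), (22,x19), (24,x18), (24,x19)}
  {22, 24} × {x18, x19, x20} = {(22,x18), (22,x19), (22,x20), (24,x18), (24,x19), (24,x20)}
  {22, 23, 24} × {x18, x19} = {(22,x18), (22,x19), (23,x18), (23,x19), (24,x18), (24,x19)}
  {22, 23, 24} × {x18, x19, x20} = {(22,x18), (22,x19), (22,x20), (23,x18), (23,x19), (23,x20), (24,x18), (24,x19), (24,x20)}
These 17 distinct sets form the basis B.
Close under arbitrary unions to get τ_{X×Y}; counting gives |τ_{X×Y}| = 48.


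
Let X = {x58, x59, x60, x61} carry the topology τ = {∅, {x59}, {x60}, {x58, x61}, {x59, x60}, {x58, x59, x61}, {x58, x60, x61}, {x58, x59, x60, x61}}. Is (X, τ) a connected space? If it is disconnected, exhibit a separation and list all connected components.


(X, τ) is disconnected; components = [{x59}, {x60}, {x58, x61}].

Find clopen sets (U ∈ τ with X ∖ U ∈ τ):
  U = ∅, X ∖ U = {x58, x59, x60, x61} — both open, so U is clopen.
  U = {x59}, X ∖ U = {x58, x60, x61} — both open, so U is clopen.
  U = {x60}, X ∖ U = {x58, x59, x61} — both open, so U is clopen.
  U = {x58, x61}, X ∖ U = {x59, x60} — both open, so U is clopen.
  U = {x59, x60}, X ∖ U = {x58, x61} — both open, so U is clopen.
  U = {x58, x59, x61}, X ∖ U = {x60} — both open, so U is clopen.
  U = {x58, x60, x61}, X ∖ U = {x59} — both open, so U is clopen.
  U = {x58, x59, x60, x61}, X ∖ U = ∅ — both open, so U is clopen.
Nontrivial clopen(s) exist: e.g. {x58, x61}. So (X, τ) is disconnected.
Compute connected components by grouping points that agree on all clopens:
  component: {x59}
  component: {x60}
  component: {x58, x61}


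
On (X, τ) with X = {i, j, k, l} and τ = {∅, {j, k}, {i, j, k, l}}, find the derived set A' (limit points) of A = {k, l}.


A' = {i, j, l}

For each x ∈ X, list the open sets U ∈ τ with x ∈ U, then check whether U ∩ (A ∖ {x}) ≠ ∅ for every such U.
  x = i: opens ∋ x are {i, j, k, l}; each meets A ∖ {i}, so x IS a limit point.
  x = j: opens ∋ x are {j, k}, {i, j, k, l}; each meets A ∖ {j}, so x IS a limit point.
  x = k: open {j, k} ∋ x has {j, k} ∩ (A ∖ {k}) = ∅, so x is NOT a limit point.
  x = l: opens ∋ x are {i, j, k, l}; each meets A ∖ {l}, so x IS a limit point.
Collecting: A' = {i, j, l}.


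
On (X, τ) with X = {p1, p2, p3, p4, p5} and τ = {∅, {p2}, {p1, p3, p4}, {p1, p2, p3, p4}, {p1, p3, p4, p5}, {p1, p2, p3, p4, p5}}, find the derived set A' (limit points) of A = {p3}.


A' = {p1, p4, p5}

For each x ∈ X, list the open sets U ∈ τ with x ∈ U, then check whether U ∩ (A ∖ {x}) ≠ ∅ for every such U.
  x = p1: opens ∋ x are {p1, p3, p4}, {p1, p2, p3, p4}, {p1, p3, p4, p5}, {p1, p2, p3, p4, p5}; each meets A ∖ {p1}, so x IS a limit point.
  x = p2: open {p2} ∋ x has {p2} ∩ (A ∖ {p2}) = ∅, so x is NOT a limit point.
  x = p3: open {p1, p3, p4} ∋ x has {p1, p3, p4} ∩ (A ∖ {p3}) = ∅, so x is NOT a limit point.
  x = p4: opens ∋ x are {p1, p3, p4}, {p1, p2, p3, p4}, {p1, p3, p4, p5}, {p1, p2, p3, p4, p5}; each meets A ∖ {p4}, so x IS a limit point.
  x = p5: opens ∋ x are {p1, p3, p4, p5}, {p1, p2, p3, p4, p5}; each meets A ∖ {p5}, so x IS a limit point.
Collecting: A' = {p1, p4, p5}.


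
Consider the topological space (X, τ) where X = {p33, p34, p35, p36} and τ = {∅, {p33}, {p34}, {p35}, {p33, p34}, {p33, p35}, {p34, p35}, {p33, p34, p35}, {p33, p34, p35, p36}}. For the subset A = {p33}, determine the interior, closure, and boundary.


int(A) = {p33}, cl(A) = {p33, p36}, ∂A = {p36}.

Closed sets in (X, τ) are complements of opens:
  closed(X, τ) = {∅, {p36}, {p33, p36}, {p34, p36}, {p35, p36}, {p33, p34, p36}, {p33, p35, p36}, {p34, p35, p36}, {p33, p34, p35, p36}}.
int(A) = ⋃ {U ∈ τ : U ⊆ A}. Opens contained in A: ∅, {p33}.
Taking the union of these: int(A) = {p33}.
cl(A) = ⋂ {C closed : A ⊆ C}. Closed sets containing A: {p33, p36}, {p33, p34, p36}, {p33, p35, p36}, {p33, p34, p35, p36}.
Intersecting these: cl(A) = {p33, p36}.
∂A = cl(A) ∖ int(A) = {p33, p36} ∖ {p33} = {p36}.


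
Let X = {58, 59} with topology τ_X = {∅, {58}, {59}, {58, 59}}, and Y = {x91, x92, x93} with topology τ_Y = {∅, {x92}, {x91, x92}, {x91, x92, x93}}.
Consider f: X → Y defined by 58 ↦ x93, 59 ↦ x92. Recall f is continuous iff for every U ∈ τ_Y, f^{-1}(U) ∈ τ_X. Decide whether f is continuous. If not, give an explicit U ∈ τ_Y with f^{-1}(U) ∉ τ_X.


f IS continuous.

Compute f^{-1}(U) for each U ∈ τ_Y:
  U = ∅: f^{-1}(U) = ∅ ∈ τ_X ✓.
  U = {x92}: f^{-1}(U) = {59} ∈ τ_X ✓.
  U = {x91, x92}: f^{-1}(U) = {59} ∈ τ_X ✓.
  U = {x91, x92, x93}: f^{-1}(U) = {58, 59} ∈ τ_X ✓.
Every preimage lies in τ_X, so f IS continuous.


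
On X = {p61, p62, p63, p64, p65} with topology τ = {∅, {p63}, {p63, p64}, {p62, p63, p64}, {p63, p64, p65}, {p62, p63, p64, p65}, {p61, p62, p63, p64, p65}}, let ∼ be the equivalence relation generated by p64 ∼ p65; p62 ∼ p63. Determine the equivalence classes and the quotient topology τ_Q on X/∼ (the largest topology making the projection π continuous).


X/∼ = {[p61], [p62=p63], [p64=p65]}; |τ_Q| = 3.

Equivalence classes: [p61], [p62=p63], [p64=p65].
Quotient map π: X → X/∼ sends p61 ↦ [p61], p62 ↦ [p62=p63], p63 ↦ [p62=p63], p64 ↦ [p64=p65], p65 ↦ [p64=p65].
For each subset V ⊆ X/∼, compute π^{-1}(V) ⊆ X and check whether π^{-1}(V) ∈ τ. V is open in τ_Q iff π^{-1}(V) ∈ τ.
  V = {}: π^{-1}(V) = ∅ ∈ τ ✓.
  V = {[p61]}: π^{-1}(V) = {p61} ∉ τ ✗.
  V = {[p62=p63]}: π^{-1}(V) = {p62, p63} ∉ τ ✗.
  V = {[p61], [p62=p63]}: π^{-1}(V) = {p61, p62, p63} ∉ τ ✗.
  V = {[p64=p65]}: π^{-1}(V) = {p64, p65} ∉ τ ✗.
  V = {[p61], [p64=p65]}: π^{-1}(V) = {p61, p64, p65} ∉ τ ✗.
  V = {[p62=p63], [p64=p65]}: π^{-1}(V) = {p62, p63, p64, p65} ∈ τ ✓.
  V = {[p61], [p62=p63], [p64=p65]}: π^{-1}(V) = {p61, p62, p63, p64, p65} ∈ τ ✓.
Open sets in the quotient: τ_Q = {{}, {[p62=p63], [p64=p65]}, {[p61], [p62=p63], [p64=p65]}} (3 elements).


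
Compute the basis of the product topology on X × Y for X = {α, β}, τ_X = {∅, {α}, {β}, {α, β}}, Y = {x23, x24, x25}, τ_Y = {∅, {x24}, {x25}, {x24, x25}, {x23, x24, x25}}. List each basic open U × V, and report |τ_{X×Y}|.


Basis B = {∅ × ∅, {α} × {x24}, {α} × {x25}, {β} × {x24}, {β} × {x25}, {α} × {x24, x25}, {α, β} × {x24}, {α, β} × {x25}, {β} × {x24, x25}, {α} × {x23, x24, x25}, {β} × {x23, x24, x25}, {α, β} × {x24, x25}, {α, β} × {x23, x24, x25}}; |τ_{X×Y}| = 25.

Enumerate products U × V with U ∈ τ_X, V ∈ τ_Y (deduplicated):
  ∅ × ∅ = {} (∅)
  {α} × {x24} = {(α,x24)}
  {α} × {x25} = {(α,x25)}
  {β} × {x24} = {(β,x24)}
  {β} × {x25} = {(β,x25)}
  {α} × {x24, x25} = {(α,x24), (α,x25)}
  {α, β} × {x24} = {(α,x24), (β,x24)}
  {α, β} × {x25} = {(α,x25), (β,x25)}
  {β} × {x24, x25} = {(β,x24), (β,x25)}
  {α} × {x23, x24, x25} = {(α,x23), (α,x24), (α,x25)}
  {β} × {x23, x24, x25} = {(β,x23), (β,x24), (β,x25)}
  {α, β} × {x24, x25} = {(α,x24), (α,x25), (β,x24), (β,x25)}
  {α, β} × {x23, x24, x25} = {(α,x23), (α,x24), (α,x25), (β,x23), (β,x24), (β,x25)}
These 13 distinct sets form the basis B.
Close under arbitrary unions to get τ_{X×Y}; counting gives |τ_{X×Y}| = 25.


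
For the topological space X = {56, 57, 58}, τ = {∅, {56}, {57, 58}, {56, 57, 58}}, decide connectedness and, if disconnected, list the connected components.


(X, τ) is disconnected; components = [{56}, {57, 58}].

Find clopen sets (U ∈ τ with X ∖ U ∈ τ):
  U = ∅, X ∖ U = {56, 57, 58} — both open, so U is clopen.
  U = {56}, X ∖ U = {57, 58} — both open, so U is clopen.
  U = {57, 58}, X ∖ U = {56} — both open, so U is clopen.
  U = {56, 57, 58}, X ∖ U = ∅ — both open, so U is clopen.
Nontrivial clopen(s) exist: e.g. {57, 58}. So (X, τ) is disconnected.
Compute connected components by grouping points that agree on all clopens:
  component: {56}
  component: {57, 58}


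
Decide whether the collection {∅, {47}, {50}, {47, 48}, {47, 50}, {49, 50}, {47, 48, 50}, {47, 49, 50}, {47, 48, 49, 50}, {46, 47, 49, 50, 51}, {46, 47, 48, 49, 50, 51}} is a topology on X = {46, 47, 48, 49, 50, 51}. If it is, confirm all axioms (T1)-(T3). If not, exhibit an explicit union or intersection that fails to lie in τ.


τ IS a topology on X.

Axiom (T1): ∅ ∈ τ? Yes; X ∈ τ? Yes.
Axiom (T2/T3): check pairwise unions and intersections of members of τ.
All pairwise intersections and unions checked — each lies in τ. Therefore τ satisfies (T1), (T2), (T3): it IS a topology on X.


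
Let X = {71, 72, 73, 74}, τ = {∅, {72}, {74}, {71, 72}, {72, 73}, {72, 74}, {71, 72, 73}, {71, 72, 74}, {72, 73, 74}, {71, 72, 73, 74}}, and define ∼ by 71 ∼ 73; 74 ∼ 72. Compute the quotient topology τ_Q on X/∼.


X/∼ = {[71=73], [72=74]}; |τ_Q| = 3.

Equivalence classes: [71=73], [72=74].
Quotient map π: X → X/∼ sends 71 ↦ [71=73], 72 ↦ [72=74], 73 ↦ [71=73], 74 ↦ [72=74].
For each subset V ⊆ X/∼, compute π^{-1}(V) ⊆ X and check whether π^{-1}(V) ∈ τ. V is open in τ_Q iff π^{-1}(V) ∈ τ.
  V = {}: π^{-1}(V) = ∅ ∈ τ ✓.
  V = {[71=73]}: π^{-1}(V) = {71, 73} ∉ τ ✗.
  V = {[72=74]}: π^{-1}(V) = {72, 74} ∈ τ ✓.
  V = {[71=73], [72=74]}: π^{-1}(V) = {71, 72, 73, 74} ∈ τ ✓.
Open sets in the quotient: τ_Q = {{}, {[72=74]}, {[71=73], [72=74]}} (3 elements).


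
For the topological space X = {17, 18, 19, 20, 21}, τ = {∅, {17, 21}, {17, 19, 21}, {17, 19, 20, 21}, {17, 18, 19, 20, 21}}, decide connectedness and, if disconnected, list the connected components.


(X, τ) is connected.

Find clopen sets (U ∈ τ with X ∖ U ∈ τ):
  U = ∅, X ∖ U = {17, 18, 19, 20, 21} — both open, so U is clopen.
  U = {17, 18, 19, 20, 21}, X ∖ U = ∅ — both open, so U is clopen.
Only trivial clopens (∅ and X) exist, so (X, τ) is connected.
Compute connected components by grouping points that agree on all clopens:
  component: {17, 18, 19, 20, 21}


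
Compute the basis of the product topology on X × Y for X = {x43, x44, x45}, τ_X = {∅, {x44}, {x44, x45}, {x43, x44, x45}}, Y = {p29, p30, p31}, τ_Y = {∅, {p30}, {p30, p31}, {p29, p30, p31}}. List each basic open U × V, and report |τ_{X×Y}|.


Basis B = {∅ × ∅, {x44} × {p30}, {x44} × {p30, p31}, {x44, x45} × {p30}, {x43, x44, x45} × {p30}, {x44} × {p29, p30, p31}, {x44, x45} × {p30, p31}, {x43, x44, x45} × {p30, p31}, {x44, x45} × {p29, p30, p31}, {x43, x44, x45} × {p29, p30, p31}}; |τ_{X×Y}| = 20.

Enumerate products U × V with U ∈ τ_X, V ∈ τ_Y (deduplicated):
  ∅ × ∅ = {} (∅)
  {x44} × {p30} = {(x44,p30)}
  {x44} × {p30, p31} = {(x44,p30), (x44,p31)}
  {x44, x45} × {p30} = {(x44,p30), (x45,p30)}
  {x43, x44, x45} × {p30} = {(x43,p30), (x44,p30), (x45,p30)}
  {x44} × {p29, p30, p31} = {(x44,p29), (x44,p30), (x44,p31)}
  {x44, x45} × {p30, p31} = {(x44,p30), (x44,p31), (x45,p30), (x45,p31)}
  {x43, x44, x45} × {p30, p31} = {(x43,p30), (x43,p31), (x44,p30), (x44,p31), (x45,p30), (x45,p31)}
  {x44, x45} × {p29, p30, p31} = {(x44,p29), (x44,p30), (x44,p31), (x45,p29), (x45,p30), (x45,p31)}
  {x43, x44, x45} × {p29, p30, p31} = {(x43,p29), (x43,p30), (x43,p31), (x44,p29), (x44,p30), (x44,p31), (x45,p29), (x45,p30), (x45,p31)}
These 10 distinct sets form the basis B.
Close under arbitrary unions to get τ_{X×Y}; counting gives |τ_{X×Y}| = 20.


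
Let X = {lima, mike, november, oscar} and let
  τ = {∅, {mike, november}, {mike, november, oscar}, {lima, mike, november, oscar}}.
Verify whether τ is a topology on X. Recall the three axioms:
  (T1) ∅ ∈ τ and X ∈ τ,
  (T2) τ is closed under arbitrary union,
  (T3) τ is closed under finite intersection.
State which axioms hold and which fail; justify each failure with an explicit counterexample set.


τ IS a topology on X.

Axiom (T1): ∅ ∈ τ? Yes; X ∈ τ? Yes.
Axiom (T2/T3): check pairwise unions and intersections of members of τ.
All pairwise intersections and unions checked — each lies in τ. Therefore τ satisfies (T1), (T2), (T3): it IS a topology on X.


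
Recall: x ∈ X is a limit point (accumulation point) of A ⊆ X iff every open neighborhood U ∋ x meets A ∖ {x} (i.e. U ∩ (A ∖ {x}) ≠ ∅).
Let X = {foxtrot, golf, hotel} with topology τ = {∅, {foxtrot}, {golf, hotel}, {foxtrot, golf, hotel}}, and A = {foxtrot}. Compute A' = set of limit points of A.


A' = ∅

For each x ∈ X, list the open sets U ∈ τ with x ∈ U, then check whether U ∩ (A ∖ {x}) ≠ ∅ for every such U.
  x = foxtrot: open {foxtrot} ∋ x has {foxtrot} ∩ (A ∖ {foxtrot}) = ∅, so x is NOT a limit point.
  x = golf: open {golf, hotel} ∋ x has {golf, hotel} ∩ (A ∖ {golf}) = ∅, so x is NOT a limit point.
  x = hotel: open {golf, hotel} ∋ x has {golf, hotel} ∩ (A ∖ {hotel}) = ∅, so x is NOT a limit point.
Collecting: A' = ∅.


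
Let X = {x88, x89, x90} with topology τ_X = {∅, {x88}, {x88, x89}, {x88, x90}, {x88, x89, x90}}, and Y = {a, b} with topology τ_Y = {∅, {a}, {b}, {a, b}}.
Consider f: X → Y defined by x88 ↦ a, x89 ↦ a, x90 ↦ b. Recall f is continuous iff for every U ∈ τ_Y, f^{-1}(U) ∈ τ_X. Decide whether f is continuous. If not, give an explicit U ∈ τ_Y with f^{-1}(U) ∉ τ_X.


f is NOT continuous.

Compute f^{-1}(U) for each U ∈ τ_Y:
  U = ∅: f^{-1}(U) = ∅ ∈ τ_X ✓.
  U = {a}: f^{-1}(U) = {x88, x89} ∈ τ_X ✓.
  U = {b}: f^{-1}(U) = {x90} ∉ τ_X ✗.
  U = {a, b}: f^{-1}(U) = {x88, x89, x90} ∈ τ_X ✓.
Found U = {b} with f^{-1}(U) = {x90} not in τ_X. Therefore f is NOT continuous.


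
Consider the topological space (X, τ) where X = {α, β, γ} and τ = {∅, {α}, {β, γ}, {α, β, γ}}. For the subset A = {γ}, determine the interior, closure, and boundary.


int(A) = ∅, cl(A) = {β, γ}, ∂A = {β, γ}.

Closed sets in (X, τ) are complements of opens:
  closed(X, τ) = {∅, {α}, {β, γ}, {α, β, γ}}.
int(A) = ⋃ {U ∈ τ : U ⊆ A}. Opens contained in A: ∅.
Taking the union of these: int(A) = ∅.
cl(A) = ⋂ {C closed : A ⊆ C}. Closed sets containing A: {β, γ}, {α, β, γ}.
Intersecting these: cl(A) = {β, γ}.
∂A = cl(A) ∖ int(A) = {β, γ} ∖ ∅ = {β, γ}.


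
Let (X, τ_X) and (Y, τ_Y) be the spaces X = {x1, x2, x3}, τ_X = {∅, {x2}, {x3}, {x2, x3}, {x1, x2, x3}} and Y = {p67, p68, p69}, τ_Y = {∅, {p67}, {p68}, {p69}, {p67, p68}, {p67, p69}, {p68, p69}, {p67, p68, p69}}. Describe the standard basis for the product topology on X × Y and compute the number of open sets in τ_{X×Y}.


Basis B = {∅ × ∅, {x2} × {p67}, {x2} × {p68}, {x2} × {p69}, {x3} × {p67}, {x3} × {p68}, {x3} × {p69}, {x2} × {p67, p68}, {x2} × {p67, p69}, {x2, x3} × {p67}, {x2} × {p68, p69}, {x2, x3} × {p68}, {x2, x3} × {p69}, {x3} × {p67, p68}, {x3} × {p67, p69}, {x3} × {p68, p69}, {x1, x2, x3} × {p67}, {x1, x2, x3} × {p68}, {x1, x2, x3} × {p69}, {x2} × {p67, p68, p69}, {x3} × {p67, p68, p69}, {x2, x3} × {p67, p68}, {x2, x3} × {p67, p69}, {x2, x3} × {p68, p69}, {x1, x2, x3} × {p67, p68}, {x1, x2, x3} × {p67, p69}, {x1, x2, x3} × {p68, p69}, {x2, x3} × {p67, p68, p69}, {x1, x2, x3} × {p67, p68, p69}}; |τ_{X×Y}| = 125.

Enumerate products U × V with U ∈ τ_X, V ∈ τ_Y (deduplicated):
  ∅ × ∅ = {} (∅)
  {x2} × {p67} = {(x2,p67)}
  {x2} × {p68} = {(x2,p68)}
  {x2} × {p69} = {(x2,p69)}
  {x3} × {p67} = {(x3,p67)}
  {x3} × {p68} = {(x3,p68)}
  {x3} × {p69} = {(x3,p69)}
  {x2} × {p67, p68} = {(x2,p67), (x2,p68)}
  {x2} × {p67, p69} = {(x2,p67), (x2,p69)}
  {x2, x3} × {p67} = {(x2,p67), (x3,p67)}
  {x2} × {p68, p69} = {(x2,p68), (x2,p69)}
  {x2, x3} × {p68} = {(x2,p68), (x3,p68)}
  {x2, x3} × {p69} = {(x2,p69), (x3,p69)}
  {x3} × {p67, p68} = {(x3,p67), (x3,p68)}
  {x3} × {p67, p69} = {(x3,p67), (x3,p69)}
  {x3} × {p68, p69} = {(x3,p68), (x3,p69)}
  {x1, x2, x3} × {p67} = {(x1,p67), (x2,p67), (x3,p67)}
  {x1, x2, x3} × {p68} = {(x1,p68), (x2,p68), (x3,p68)}
  {x1, x2, x3} × {p69} = {(x1,p69), (x2,p69), (x3,p69)}
  {x2} × {p67, p68, p69} = {(x2,p67), (x2,p68), (x2,p69)}
  {x3} × {p67, p68, p69} = {(x3,p67), (x3,p68), (x3,p69)}
  {x2, x3} × {p67, p68} = {(x2,p67), (x2,p68), (x3,p67), (x3,p68)}
  {x2, x3} × {p67, p69} = {(x2,p67), (x2,p69), (x3,p67), (x3,p69)}
  {x2, x3} × {p68, p69} = {(x2,p68), (x2,p69), (x3,p68), (x3,p69)}
  {x1, x2, x3} × {p67, p68} = {(x1,p67), (x1,p68), (x2,p67), (x2,p68), (x3,p67), (x3,p68)}
  {x1, x2, x3} × {p67, p69} = {(x1,p67), (x1,p69), (x2,p67), (x2,p69), (x3,p67), (x3,p69)}
  {x1, x2, x3} × {p68, p69} = {(x1,p68), (x1,p69), (x2,p68), (x2,p69), (x3,p68), (x3,p69)}
  {x2, x3} × {p67, p68, p69} = {(x2,p67), (x2,p68), (x2,p69), (x3,p67), (x3,p68), (x3,p69)}
  {x1, x2, x3} × {p67, p68, p69} = {(x1,p67), (x1,p68), (x1,p69), (x2,p67), (x2,p68), (x2,p69), (x3,p67), (x3,p68), (x3,p69)}
These 29 distinct sets form the basis B.
Close under arbitrary unions to get τ_{X×Y}; counting gives |τ_{X×Y}| = 125.


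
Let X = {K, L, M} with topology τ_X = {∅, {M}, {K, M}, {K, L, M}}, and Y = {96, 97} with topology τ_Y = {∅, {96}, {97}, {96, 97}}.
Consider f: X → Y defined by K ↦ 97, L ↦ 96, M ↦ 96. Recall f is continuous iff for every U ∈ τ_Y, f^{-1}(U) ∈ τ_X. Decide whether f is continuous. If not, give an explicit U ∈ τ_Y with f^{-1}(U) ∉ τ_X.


f is NOT continuous.

Compute f^{-1}(U) for each U ∈ τ_Y:
  U = ∅: f^{-1}(U) = ∅ ∈ τ_X ✓.
  U = {96}: f^{-1}(U) = {L, M} ∉ τ_X ✗.
  U = {97}: f^{-1}(U) = {K} ∉ τ_X ✗.
  U = {96, 97}: f^{-1}(U) = {K, L, M} ∈ τ_X ✓.
Found U = {96} with f^{-1}(U) = {L, M} not in τ_X. Therefore f is NOT continuous.


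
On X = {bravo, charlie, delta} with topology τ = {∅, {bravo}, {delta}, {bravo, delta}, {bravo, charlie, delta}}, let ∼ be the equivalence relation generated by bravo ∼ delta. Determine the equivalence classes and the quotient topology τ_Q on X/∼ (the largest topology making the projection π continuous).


X/∼ = {[bravo=delta], [charlie]}; |τ_Q| = 3.

Equivalence classes: [bravo=delta], [charlie].
Quotient map π: X → X/∼ sends bravo ↦ [bravo=delta], charlie ↦ [charlie], delta ↦ [bravo=delta].
For each subset V ⊆ X/∼, compute π^{-1}(V) ⊆ X and check whether π^{-1}(V) ∈ τ. V is open in τ_Q iff π^{-1}(V) ∈ τ.
  V = {}: π^{-1}(V) = ∅ ∈ τ ✓.
  V = {[bravo=delta]}: π^{-1}(V) = {bravo, delta} ∈ τ ✓.
  V = {[charlie]}: π^{-1}(V) = {charlie} ∉ τ ✗.
  V = {[bravo=delta], [charlie]}: π^{-1}(V) = {bravo, charlie, delta} ∈ τ ✓.
Open sets in the quotient: τ_Q = {{}, {[bravo=delta]}, {[bravo=delta], [charlie]}} (3 elements).


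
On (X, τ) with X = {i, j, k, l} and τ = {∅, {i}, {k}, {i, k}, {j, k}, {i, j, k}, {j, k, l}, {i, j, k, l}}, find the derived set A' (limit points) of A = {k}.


A' = {j, l}

For each x ∈ X, list the open sets U ∈ τ with x ∈ U, then check whether U ∩ (A ∖ {x}) ≠ ∅ for every such U.
  x = i: open {i} ∋ x has {i} ∩ (A ∖ {i}) = ∅, so x is NOT a limit point.
  x = j: opens ∋ x are {j, k}, {i, j, k}, {j, k, l}, {i, j, k, l}; each meets A ∖ {j}, so x IS a limit point.
  x = k: open {k} ∋ x has {k} ∩ (A ∖ {k}) = ∅, so x is NOT a limit point.
  x = l: opens ∋ x are {j, k, l}, {i, j, k, l}; each meets A ∖ {l}, so x IS a limit point.
Collecting: A' = {j, l}.


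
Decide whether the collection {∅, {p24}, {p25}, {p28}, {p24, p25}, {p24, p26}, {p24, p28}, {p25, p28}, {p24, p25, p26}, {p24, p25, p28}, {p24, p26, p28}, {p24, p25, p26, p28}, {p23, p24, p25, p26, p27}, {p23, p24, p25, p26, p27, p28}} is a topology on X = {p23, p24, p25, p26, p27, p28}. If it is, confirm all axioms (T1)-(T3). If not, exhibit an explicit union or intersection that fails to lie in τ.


τ IS a topology on X.

Axiom (T1): ∅ ∈ τ? Yes; X ∈ τ? Yes.
Axiom (T2/T3): check pairwise unions and intersections of members of τ.
All pairwise intersections and unions checked — each lies in τ. Therefore τ satisfies (T1), (T2), (T3): it IS a topology on X.


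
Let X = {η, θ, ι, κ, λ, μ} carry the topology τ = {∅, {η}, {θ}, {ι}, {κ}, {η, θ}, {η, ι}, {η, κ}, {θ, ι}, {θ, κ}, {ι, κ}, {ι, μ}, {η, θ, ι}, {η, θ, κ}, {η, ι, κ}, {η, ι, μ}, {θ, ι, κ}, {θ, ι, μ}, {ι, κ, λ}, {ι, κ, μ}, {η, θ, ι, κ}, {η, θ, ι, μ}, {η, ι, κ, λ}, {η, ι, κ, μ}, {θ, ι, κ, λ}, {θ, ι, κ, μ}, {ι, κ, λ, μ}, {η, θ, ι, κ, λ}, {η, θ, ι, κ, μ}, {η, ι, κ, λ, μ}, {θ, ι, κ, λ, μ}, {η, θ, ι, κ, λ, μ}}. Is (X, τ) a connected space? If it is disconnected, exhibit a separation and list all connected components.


(X, τ) is disconnected; components = [{η}, {θ}, {ι, κ, λ, μ}].

Find clopen sets (U ∈ τ with X ∖ U ∈ τ):
  U = ∅, X ∖ U = {η, θ, ι, κ, λ, μ} — both open, so U is clopen.
  U = {η}, X ∖ U = {θ, ι, κ, λ, μ} — both open, so U is clopen.
  U = {θ}, X ∖ U = {η, ι, κ, λ, μ} — both open, so U is clopen.
  U = {η, θ}, X ∖ U = {ι, κ, λ, μ} — both open, so U is clopen.
  U = {ι, κ, λ, μ}, X ∖ U = {η, θ} — both open, so U is clopen.
  U = {η, ι, κ, λ, μ}, X ∖ U = {θ} — both open, so U is clopen.
  U = {θ, ι, κ, λ, μ}, X ∖ U = {η} — both open, so U is clopen.
  U = {η, θ, ι, κ, λ, μ}, X ∖ U = ∅ — both open, so U is clopen.
Nontrivial clopen(s) exist: e.g. {ι, κ, λ, μ}. So (X, τ) is disconnected.
Compute connected components by grouping points that agree on all clopens:
  component: {η}
  component: {θ}
  component: {ι, κ, λ, μ}


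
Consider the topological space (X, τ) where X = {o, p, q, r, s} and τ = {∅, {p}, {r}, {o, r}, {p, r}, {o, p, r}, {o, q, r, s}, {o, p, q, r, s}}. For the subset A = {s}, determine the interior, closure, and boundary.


int(A) = ∅, cl(A) = {q, s}, ∂A = {q, s}.

Closed sets in (X, τ) are complements of opens:
  closed(X, τ) = {∅, {p}, {q, s}, {o, q, s}, {p, q, s}, {o, p, q, s}, {o, q, r, s}, {o, p, q, r, s}}.
int(A) = ⋃ {U ∈ τ : U ⊆ A}. Opens contained in A: ∅.
Taking the union of these: int(A) = ∅.
cl(A) = ⋂ {C closed : A ⊆ C}. Closed sets containing A: {q, s}, {o, q, s}, {p, q, s}, {o, p, q, s}, {o, q, r, s}, {o, p, q, r, s}.
Intersecting these: cl(A) = {q, s}.
∂A = cl(A) ∖ int(A) = {q, s} ∖ ∅ = {q, s}.


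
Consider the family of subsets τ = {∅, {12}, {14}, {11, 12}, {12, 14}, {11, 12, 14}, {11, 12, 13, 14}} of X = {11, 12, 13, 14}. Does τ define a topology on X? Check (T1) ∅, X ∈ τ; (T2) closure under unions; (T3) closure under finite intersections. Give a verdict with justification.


τ IS a topology on X.

Axiom (T1): ∅ ∈ τ? Yes; X ∈ τ? Yes.
Axiom (T2/T3): check pairwise unions and intersections of members of τ.
All pairwise intersections and unions checked — each lies in τ. Therefore τ satisfies (T1), (T2), (T3): it IS a topology on X.


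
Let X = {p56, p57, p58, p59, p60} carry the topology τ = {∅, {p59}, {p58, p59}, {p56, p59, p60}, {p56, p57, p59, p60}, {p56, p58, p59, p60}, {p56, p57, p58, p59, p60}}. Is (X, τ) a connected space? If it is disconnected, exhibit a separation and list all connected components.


(X, τ) is connected.

Find clopen sets (U ∈ τ with X ∖ U ∈ τ):
  U = ∅, X ∖ U = {p56, p57, p58, p59, p60} — both open, so U is clopen.
  U = {p56, p57, p58, p59, p60}, X ∖ U = ∅ — both open, so U is clopen.
Only trivial clopens (∅ and X) exist, so (X, τ) is connected.
Compute connected components by grouping points that agree on all clopens:
  component: {p56, p57, p58, p59, p60}


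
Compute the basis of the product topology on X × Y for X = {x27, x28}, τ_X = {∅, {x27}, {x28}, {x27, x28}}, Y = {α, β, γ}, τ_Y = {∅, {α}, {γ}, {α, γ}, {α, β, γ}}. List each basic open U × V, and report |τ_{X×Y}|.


Basis B = {∅ × ∅, {x27} × {α}, {x27} × {γ}, {x28} × {α}, {x28} × {γ}, {x27} × {α, γ}, {x27, x28} × {α}, {x27, x28} × {γ}, {x28} × {α, γ}, {x27} × {α, β, γ}, {x28} × {α, β, γ}, {x27, x28} × {α, γ}, {x27, x28} × {α, β, γ}}; |τ_{X×Y}| = 25.

Enumerate products U × V with U ∈ τ_X, V ∈ τ_Y (deduplicated):
  ∅ × ∅ = {} (∅)
  {x27} × {α} = {(x27,α)}
  {x27} × {γ} = {(x27,γ)}
  {x28} × {α} = {(x28,α)}
  {x28} × {γ} = {(x28,γ)}
  {x27} × {α, γ} = {(x27,α), (x27,γ)}
  {x27, x28} × {α} = {(x27,α), (x28,α)}
  {x27, x28} × {γ} = {(x27,γ), (x28,γ)}
  {x28} × {α, γ} = {(x28,α), (x28,γ)}
  {x27} × {α, β, γ} = {(x27,α), (x27,β), (x27,γ)}
  {x28} × {α, β, γ} = {(x28,α), (x28,β), (x28,γ)}
  {x27, x28} × {α, γ} = {(x27,α), (x27,γ), (x28,α), (x28,γ)}
  {x27, x28} × {α, β, γ} = {(x27,α), (x27,β), (x27,γ), (x28,α), (x28,β), (x28,γ)}
These 13 distinct sets form the basis B.
Close under arbitrary unions to get τ_{X×Y}; counting gives |τ_{X×Y}| = 25.


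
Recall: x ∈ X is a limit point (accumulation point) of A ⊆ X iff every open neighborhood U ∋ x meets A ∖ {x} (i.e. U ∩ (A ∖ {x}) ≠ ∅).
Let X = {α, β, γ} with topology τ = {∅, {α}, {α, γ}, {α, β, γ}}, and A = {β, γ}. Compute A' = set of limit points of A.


A' = {β}

For each x ∈ X, list the open sets U ∈ τ with x ∈ U, then check whether U ∩ (A ∖ {x}) ≠ ∅ for every such U.
  x = α: open {α} ∋ x has {α} ∩ (A ∖ {α}) = ∅, so x is NOT a limit point.
  x = β: opens ∋ x are {α, β, γ}; each meets A ∖ {β}, so x IS a limit point.
  x = γ: open {α, γ} ∋ x has {α, γ} ∩ (A ∖ {γ}) = ∅, so x is NOT a limit point.
Collecting: A' = {β}.


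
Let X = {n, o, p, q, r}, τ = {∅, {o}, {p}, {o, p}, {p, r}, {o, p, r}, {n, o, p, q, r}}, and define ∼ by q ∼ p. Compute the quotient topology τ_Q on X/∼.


X/∼ = {[n], [o], [p=q], [r]}; |τ_Q| = 3.

Equivalence classes: [n], [o], [p=q], [r].
Quotient map π: X → X/∼ sends n ↦ [n], o ↦ [o], p ↦ [p=q], q ↦ [p=q], r ↦ [r].
For each subset V ⊆ X/∼, compute π^{-1}(V) ⊆ X and check whether π^{-1}(V) ∈ τ. V is open in τ_Q iff π^{-1}(V) ∈ τ.
  V = {}: π^{-1}(V) = ∅ ∈ τ ✓.
  V = {[n]}: π^{-1}(V) = {n} ∉ τ ✗.
  V = {[o]}: π^{-1}(V) = {o} ∈ τ ✓.
  V = {[n], [o]}: π^{-1}(V) = {n, o} ∉ τ ✗.
  V = {[p=q]}: π^{-1}(V) = {p, q} ∉ τ ✗.
  V = {[n], [p=q]}: π^{-1}(V) = {n, p, q} ∉ τ ✗.
  V = {[o], [p=q]}: π^{-1}(V) = {o, p, q} ∉ τ ✗.
  V = {[n], [o], [p=q]}: π^{-1}(V) = {n, o, p, q} ∉ τ ✗.
  V = {[r]}: π^{-1}(V) = {r} ∉ τ ✗.
  V = {[n], [r]}: π^{-1}(V) = {n, r} ∉ τ ✗.
  V = {[o], [r]}: π^{-1}(V) = {o, r} ∉ τ ✗.
  V = {[n], [o], [r]}: π^{-1}(V) = {n, o, r} ∉ τ ✗.
  V = {[p=q], [r]}: π^{-1}(V) = {p, q, r} ∉ τ ✗.
  V = {[n], [p=q], [r]}: π^{-1}(V) = {n, p, q, r} ∉ τ ✗.
  V = {[o], [p=q], [r]}: π^{-1}(V) = {o, p, q, r} ∉ τ ✗.
  V = {[n], [o], [p=q], [r]}: π^{-1}(V) = {n, o, p, q, r} ∈ τ ✓.
Open sets in the quotient: τ_Q = {{}, {[o]}, {[n], [o], [p=q], [r]}} (3 elements).


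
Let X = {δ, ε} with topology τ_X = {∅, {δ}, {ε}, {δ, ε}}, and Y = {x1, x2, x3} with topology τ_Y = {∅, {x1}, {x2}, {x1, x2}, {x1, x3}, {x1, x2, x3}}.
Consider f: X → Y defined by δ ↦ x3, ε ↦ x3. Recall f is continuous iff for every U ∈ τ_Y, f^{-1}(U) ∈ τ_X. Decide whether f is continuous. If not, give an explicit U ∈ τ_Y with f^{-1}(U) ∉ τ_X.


f IS continuous.

Compute f^{-1}(U) for each U ∈ τ_Y:
  U = ∅: f^{-1}(U) = ∅ ∈ τ_X ✓.
  U = {x1}: f^{-1}(U) = ∅ ∈ τ_X ✓.
  U = {x2}: f^{-1}(U) = ∅ ∈ τ_X ✓.
  U = {x1, x2}: f^{-1}(U) = ∅ ∈ τ_X ✓.
  U = {x1, x3}: f^{-1}(U) = {δ, ε} ∈ τ_X ✓.
  U = {x1, x2, x3}: f^{-1}(U) = {δ, ε} ∈ τ_X ✓.
Every preimage lies in τ_X, so f IS continuous.


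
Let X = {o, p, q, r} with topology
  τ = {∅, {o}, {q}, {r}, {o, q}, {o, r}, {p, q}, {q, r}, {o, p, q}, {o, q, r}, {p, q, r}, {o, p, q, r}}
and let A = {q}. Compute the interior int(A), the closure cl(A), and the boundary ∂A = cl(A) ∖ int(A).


int(A) = {q}, cl(A) = {p, q}, ∂A = {p}.

Closed sets in (X, τ) are complements of opens:
  closed(X, τ) = {∅, {o}, {p}, {r}, {o, p}, {o, r}, {p, q}, {p, r}, {o, p, q}, {o, p, r}, {p, q, r}, {o, p, q, r}}.
int(A) = ⋃ {U ∈ τ : U ⊆ A}. Opens contained in A: ∅, {q}.
Taking the union of these: int(A) = {q}.
cl(A) = ⋂ {C closed : A ⊆ C}. Closed sets containing A: {p, q}, {o, p, q}, {p, q, r}, {o, p, q, r}.
Intersecting these: cl(A) = {p, q}.
∂A = cl(A) ∖ int(A) = {p, q} ∖ {q} = {p}.


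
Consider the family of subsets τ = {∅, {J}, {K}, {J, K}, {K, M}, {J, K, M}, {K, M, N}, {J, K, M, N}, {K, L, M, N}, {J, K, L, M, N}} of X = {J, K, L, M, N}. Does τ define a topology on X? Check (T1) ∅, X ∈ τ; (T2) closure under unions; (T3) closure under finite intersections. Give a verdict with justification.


τ IS a topology on X.

Axiom (T1): ∅ ∈ τ? Yes; X ∈ τ? Yes.
Axiom (T2/T3): check pairwise unions and intersections of members of τ.
All pairwise intersections and unions checked — each lies in τ. Therefore τ satisfies (T1), (T2), (T3): it IS a topology on X.


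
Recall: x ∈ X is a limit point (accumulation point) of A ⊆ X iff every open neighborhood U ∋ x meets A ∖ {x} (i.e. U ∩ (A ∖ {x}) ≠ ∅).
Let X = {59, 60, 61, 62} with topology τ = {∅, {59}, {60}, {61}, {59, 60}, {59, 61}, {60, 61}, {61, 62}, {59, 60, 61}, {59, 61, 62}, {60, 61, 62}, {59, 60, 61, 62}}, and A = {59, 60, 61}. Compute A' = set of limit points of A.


A' = {62}

For each x ∈ X, list the open sets U ∈ τ with x ∈ U, then check whether U ∩ (A ∖ {x}) ≠ ∅ for every such U.
  x = 59: open {59} ∋ x has {59} ∩ (A ∖ {59}) = ∅, so x is NOT a limit point.
  x = 60: open {60} ∋ x has {60} ∩ (A ∖ {60}) = ∅, so x is NOT a limit point.
  x = 61: open {61} ∋ x has {61} ∩ (A ∖ {61}) = ∅, so x is NOT a limit point.
  x = 62: opens ∋ x are {61, 62}, {59, 61, 62}, {60, 61, 62}, {59, 60, 61, 62}; each meets A ∖ {62}, so x IS a limit point.
Collecting: A' = {62}.
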